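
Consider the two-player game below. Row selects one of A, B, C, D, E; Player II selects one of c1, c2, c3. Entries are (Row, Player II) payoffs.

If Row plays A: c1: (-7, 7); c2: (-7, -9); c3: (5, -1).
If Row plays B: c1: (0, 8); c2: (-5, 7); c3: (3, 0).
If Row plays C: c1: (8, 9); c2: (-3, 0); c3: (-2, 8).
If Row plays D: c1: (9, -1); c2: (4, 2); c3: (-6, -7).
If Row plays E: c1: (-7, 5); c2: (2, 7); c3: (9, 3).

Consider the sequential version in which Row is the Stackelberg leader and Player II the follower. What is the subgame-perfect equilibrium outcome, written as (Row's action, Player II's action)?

Player II best-responds to each possible Row move:
- A → Player II plays c1 (best of 7, -9, -1); Row gets -7.
- B → Player II plays c1 (best of 8, 7, 0); Row gets 0.
- C → Player II plays c1 (best of 9, 0, 8); Row gets 8.
- D → Player II plays c2 (best of -1, 2, -7); Row gets 4.
- E → Player II plays c2 (best of 5, 7, 3); Row gets 2.
Maximizing over -7, 0, 8, 4, 2, Row chooses C. Subgame-perfect outcome: (C, c1) with payoffs (8, 9).

(C, c1)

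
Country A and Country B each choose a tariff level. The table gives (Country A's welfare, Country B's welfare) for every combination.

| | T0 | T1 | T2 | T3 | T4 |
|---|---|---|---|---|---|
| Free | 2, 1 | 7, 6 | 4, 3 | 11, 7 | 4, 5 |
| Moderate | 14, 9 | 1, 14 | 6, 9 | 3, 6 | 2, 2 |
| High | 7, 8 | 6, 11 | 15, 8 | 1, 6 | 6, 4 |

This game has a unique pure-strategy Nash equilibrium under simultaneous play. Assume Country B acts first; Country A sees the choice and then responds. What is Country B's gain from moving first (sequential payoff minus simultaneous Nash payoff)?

Solve by backward induction (Country B leads).
- T0: Country A compares 2, 14, 7 and picks Moderate; Country B would get 9.
- T1: Country A compares 7, 1, 6 and picks Free; Country B would get 6.
- T2: Country A compares 4, 6, 15 and picks High; Country B would get 8.
- T3: Country A compares 11, 3, 1 and picks Free; Country B would get 7.
- T4: Country A compares 4, 2, 6 and picks High; Country B would get 4.
Maximizing over 9, 6, 8, 7, 4, Country B chooses T0. Subgame-perfect outcome: (Moderate, T0) with payoffs (14, 9).
Under simultaneous play:
Country A's best replies: T0→Moderate; T1→Free; T2→High; T3→Free; T4→High.
Country B's best replies: Free→T3; Moderate→T1; High→T1.
Only (Free, T3) has each player best-responding; Nash payoffs (11, 7).
Country B's commitment gain: 9 − 7 = 2.

2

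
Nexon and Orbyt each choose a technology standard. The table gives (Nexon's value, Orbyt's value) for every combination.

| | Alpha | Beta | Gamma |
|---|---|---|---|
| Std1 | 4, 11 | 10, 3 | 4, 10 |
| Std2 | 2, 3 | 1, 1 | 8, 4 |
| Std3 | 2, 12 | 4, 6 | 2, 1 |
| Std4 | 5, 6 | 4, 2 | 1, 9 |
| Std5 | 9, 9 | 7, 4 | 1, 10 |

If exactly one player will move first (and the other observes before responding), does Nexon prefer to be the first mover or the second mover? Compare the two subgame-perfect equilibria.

If Nexon leads: Orbyt's best replies are Std1→Alpha, Std2→Gamma, Std3→Alpha, Std4→Gamma, Std5→Gamma; Nexon's induced payoffs 4, 8, 2, 1, 1; outcome (Std2, Gamma), payoffs (8, 4).
If Orbyt leads: Nexon's best replies are Alpha→Std5, Beta→Std1, Gamma→Std2; Orbyt's induced payoffs 9, 3, 4; outcome (Std5, Alpha), payoffs (9, 9).
Nexon gets 8 moving first and 9 moving second, so Nexon prefers to move second.

second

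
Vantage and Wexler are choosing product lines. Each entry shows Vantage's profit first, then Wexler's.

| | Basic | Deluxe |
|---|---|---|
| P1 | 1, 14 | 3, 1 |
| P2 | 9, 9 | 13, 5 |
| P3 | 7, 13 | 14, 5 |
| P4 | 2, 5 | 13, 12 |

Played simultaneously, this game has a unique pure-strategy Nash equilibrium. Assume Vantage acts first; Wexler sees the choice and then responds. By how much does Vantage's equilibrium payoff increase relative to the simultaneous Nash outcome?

Solve by backward induction (Vantage leads).
- P1 → Wexler plays Basic (best of 14, 1); Vantage gets 1.
- P2 → Wexler plays Basic (best of 9, 5); Vantage gets 9.
- P3 → Wexler plays Basic (best of 13, 5); Vantage gets 7.
- P4 → Wexler plays Deluxe (best of 5, 12); Vantage gets 13.
Vantage's induced payoffs are 1, 9, 7, 13, so Vantage commits to P4. Subgame-perfect outcome: (P4, Deluxe) with payoffs (13, 12).
For the simultaneous game, intersect best replies.
Vantage's best replies: Basic→P2; Deluxe→P3.
Wexler's best replies: P1→Basic; P2→Basic; P3→Basic; P4→Deluxe.
Only (P2, Basic) has each player best-responding; Nash payoffs (9, 9).
Vantage's commitment gain: 13 − 9 = 4.

4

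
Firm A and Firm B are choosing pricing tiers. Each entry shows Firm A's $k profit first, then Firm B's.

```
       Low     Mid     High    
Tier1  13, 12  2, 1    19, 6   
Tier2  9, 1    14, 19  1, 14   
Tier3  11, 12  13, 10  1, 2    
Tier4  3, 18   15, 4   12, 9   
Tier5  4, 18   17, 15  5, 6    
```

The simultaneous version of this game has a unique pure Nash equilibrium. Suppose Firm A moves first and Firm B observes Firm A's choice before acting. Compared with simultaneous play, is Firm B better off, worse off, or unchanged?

better off

Solve by backward induction (Firm A leads).
- Tier1 → Firm B plays Low (best of 12, 1, 6); Firm A gets 13.
- Tier2 → Firm B plays Mid (best of 1, 19, 14); Firm A gets 14.
- Tier3 → Firm B plays Low (best of 12, 10, 2); Firm A gets 11.
- Tier4 → Firm B plays Low (best of 18, 4, 9); Firm A gets 3.
- Tier5 → Firm B plays Low (best of 18, 15, 6); Firm A gets 4.
Maximizing over 13, 14, 11, 3, 4, Firm A chooses Tier2. Subgame-perfect outcome: (Tier2, Mid) with payoffs (14, 19).
Under simultaneous play:
Firm A's best replies: Low→Tier1; Mid→Tier5; High→Tier1.
Firm B's best replies: Tier1→Low; Tier2→Mid; Tier3→Low; Tier4→Low; Tier5→Low.
The unique mutual best reply is (Tier1, Low), giving (13, 12).
Firm B earns 19 sequentially versus 12 at the Nash outcome: better off.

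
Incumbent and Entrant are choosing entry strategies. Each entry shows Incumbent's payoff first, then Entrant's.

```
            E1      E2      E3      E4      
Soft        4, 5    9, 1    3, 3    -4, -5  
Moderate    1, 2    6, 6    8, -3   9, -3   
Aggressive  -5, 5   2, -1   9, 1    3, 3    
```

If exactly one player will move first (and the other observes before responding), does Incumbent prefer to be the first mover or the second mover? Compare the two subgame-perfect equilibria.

If Incumbent leads: Entrant's best replies are Soft→E1, Moderate→E2, Aggressive→E1; Incumbent's induced payoffs 4, 6, -5; outcome (Moderate, E2), payoffs (6, 6).
If Entrant leads: Incumbent's best replies are E1→Soft, E2→Soft, E3→Aggressive, E4→Moderate; Entrant's induced payoffs 5, 1, 1, -3; outcome (Soft, E1), payoffs (4, 5).
Incumbent gets 6 moving first and 4 moving second, so Incumbent prefers to move first.

first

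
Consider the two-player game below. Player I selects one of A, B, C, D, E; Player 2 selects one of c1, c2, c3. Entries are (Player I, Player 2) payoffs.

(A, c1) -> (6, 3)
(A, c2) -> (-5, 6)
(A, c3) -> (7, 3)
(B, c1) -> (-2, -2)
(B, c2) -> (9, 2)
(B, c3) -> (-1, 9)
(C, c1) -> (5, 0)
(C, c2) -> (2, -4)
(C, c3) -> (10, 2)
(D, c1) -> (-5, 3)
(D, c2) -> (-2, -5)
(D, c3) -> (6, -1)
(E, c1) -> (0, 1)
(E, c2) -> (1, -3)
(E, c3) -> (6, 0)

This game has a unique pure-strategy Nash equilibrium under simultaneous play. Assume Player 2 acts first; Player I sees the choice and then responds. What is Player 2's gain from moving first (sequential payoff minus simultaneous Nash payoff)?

1

Solve by backward induction (Player 2 leads).
- c1 → Player I plays A (best of 6, -2, 5, -5, 0); Player 2 gets 3.
- c2 → Player I plays B (best of -5, 9, 2, -2, 1); Player 2 gets 2.
- c3 → Player I plays C (best of 7, -1, 10, 6, 6); Player 2 gets 2.
Player 2's induced payoffs are 3, 2, 2, so Player 2 commits to c1. Subgame-perfect outcome: (A, c1) with payoffs (6, 3).
Under simultaneous play:
Player I's best replies: c1→A; c2→B; c3→C.
Player 2's best replies: A→c2; B→c3; C→c3; D→c1; E→c1.
The unique mutual best reply is (C, c3), giving (10, 2).
Player 2's commitment gain: 3 − 2 = 1.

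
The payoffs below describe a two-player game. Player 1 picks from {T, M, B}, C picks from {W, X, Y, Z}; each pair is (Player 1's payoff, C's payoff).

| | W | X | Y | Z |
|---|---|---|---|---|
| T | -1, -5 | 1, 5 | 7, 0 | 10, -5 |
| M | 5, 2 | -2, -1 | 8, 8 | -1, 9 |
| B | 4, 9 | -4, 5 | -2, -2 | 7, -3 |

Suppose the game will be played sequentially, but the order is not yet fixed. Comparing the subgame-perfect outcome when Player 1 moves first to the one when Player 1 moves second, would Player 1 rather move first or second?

If Player 1 leads: C's best replies are T→X, M→Z, B→W; Player 1's induced payoffs 1, -1, 4; outcome (B, W), payoffs (4, 9).
If C leads: Player 1's best replies are W→M, X→T, Y→M, Z→T; C's induced payoffs 2, 5, 8, -5; outcome (M, Y), payoffs (8, 8).
Player 1 gets 4 moving first and 8 moving second, so Player 1 prefers to move second.

second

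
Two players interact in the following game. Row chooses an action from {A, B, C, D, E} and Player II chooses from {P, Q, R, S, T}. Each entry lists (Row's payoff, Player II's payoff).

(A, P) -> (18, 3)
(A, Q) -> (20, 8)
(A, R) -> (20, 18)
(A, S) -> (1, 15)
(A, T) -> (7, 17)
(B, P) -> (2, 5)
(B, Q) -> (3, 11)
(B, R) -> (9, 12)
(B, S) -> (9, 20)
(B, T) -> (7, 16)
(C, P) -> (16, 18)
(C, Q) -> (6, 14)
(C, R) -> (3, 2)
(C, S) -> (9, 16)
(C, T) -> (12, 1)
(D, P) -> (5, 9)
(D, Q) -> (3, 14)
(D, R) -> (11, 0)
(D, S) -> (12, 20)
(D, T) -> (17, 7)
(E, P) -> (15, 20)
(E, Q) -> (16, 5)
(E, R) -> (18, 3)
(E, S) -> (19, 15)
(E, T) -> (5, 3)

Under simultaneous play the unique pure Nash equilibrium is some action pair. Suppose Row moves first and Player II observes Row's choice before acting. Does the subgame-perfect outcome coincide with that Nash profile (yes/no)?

yes

Player II best-responds to each possible Row move:
- A: BR = R, leader payoff 20.
- B: BR = S, leader payoff 9.
- C: BR = P, leader payoff 16.
- D: BR = S, leader payoff 12.
- E: BR = P, leader payoff 15.
Among 20, 9, 16, 12, 15, the best is 20 at A. Subgame-perfect outcome: (A, R) with payoffs (20, 18).
Under simultaneous play:
Row's best replies: P→A; Q→A; R→A; S→E; T→D.
Player II's best replies: A→R; B→S; C→P; D→S; E→P.
Only (A, R) has each player best-responding; Nash payoffs (20, 18).
Sequential outcome (A, R) coincides with the Nash profile (A, R).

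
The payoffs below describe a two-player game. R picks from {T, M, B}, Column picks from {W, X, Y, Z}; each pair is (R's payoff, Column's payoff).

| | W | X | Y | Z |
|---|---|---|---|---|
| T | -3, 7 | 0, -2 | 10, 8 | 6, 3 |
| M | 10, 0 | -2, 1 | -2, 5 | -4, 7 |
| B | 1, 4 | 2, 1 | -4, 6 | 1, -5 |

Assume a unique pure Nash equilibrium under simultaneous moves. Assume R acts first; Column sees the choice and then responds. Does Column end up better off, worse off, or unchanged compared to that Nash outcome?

Column best-responds to each possible R move:
- T → Column plays Y (best of 7, -2, 8, 3); R gets 10.
- M → Column plays Z (best of 0, 1, 5, 7); R gets -4.
- B → Column plays Y (best of 4, 1, 6, -5); R gets -4.
R's induced payoffs are 10, -4, -4, so R commits to T. Subgame-perfect outcome: (T, Y) with payoffs (10, 8).
For the simultaneous game, intersect best replies.
R's best replies: W→M; X→B; Y→T; Z→T.
Column's best replies: T→Y; M→Z; B→Y.
The unique mutual best reply is (T, Y), giving (10, 8).
Column earns 8 sequentially versus 8 at the Nash outcome: unchanged.

unchanged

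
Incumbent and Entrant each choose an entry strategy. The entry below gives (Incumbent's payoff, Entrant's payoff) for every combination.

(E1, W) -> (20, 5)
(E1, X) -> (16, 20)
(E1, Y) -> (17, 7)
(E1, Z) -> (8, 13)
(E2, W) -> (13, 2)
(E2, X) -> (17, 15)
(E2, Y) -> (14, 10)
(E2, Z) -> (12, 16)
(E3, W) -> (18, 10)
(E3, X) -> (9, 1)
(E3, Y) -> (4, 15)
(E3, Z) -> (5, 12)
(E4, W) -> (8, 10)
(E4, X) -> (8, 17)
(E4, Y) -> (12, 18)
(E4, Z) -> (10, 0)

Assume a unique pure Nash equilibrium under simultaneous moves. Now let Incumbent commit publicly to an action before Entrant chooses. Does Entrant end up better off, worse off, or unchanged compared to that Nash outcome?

Entrant best-responds to each possible Incumbent move:
- E1 → Entrant plays X (best of 5, 20, 7, 13); Incumbent gets 16.
- E2 → Entrant plays Z (best of 2, 15, 10, 16); Incumbent gets 12.
- E3 → Entrant plays Y (best of 10, 1, 15, 12); Incumbent gets 4.
- E4 → Entrant plays Y (best of 10, 17, 18, 0); Incumbent gets 12.
Incumbent's induced payoffs are 16, 12, 4, 12, so Incumbent commits to E1. Subgame-perfect outcome: (E1, X) with payoffs (16, 20).
Under simultaneous play:
Incumbent's best replies: W→E1; X→E2; Y→E1; Z→E2.
Entrant's best replies: E1→X; E2→Z; E3→Y; E4→Y.
The unique mutual best reply is (E2, Z), giving (12, 16).
Entrant earns 20 sequentially versus 16 at the Nash outcome: better off.

better off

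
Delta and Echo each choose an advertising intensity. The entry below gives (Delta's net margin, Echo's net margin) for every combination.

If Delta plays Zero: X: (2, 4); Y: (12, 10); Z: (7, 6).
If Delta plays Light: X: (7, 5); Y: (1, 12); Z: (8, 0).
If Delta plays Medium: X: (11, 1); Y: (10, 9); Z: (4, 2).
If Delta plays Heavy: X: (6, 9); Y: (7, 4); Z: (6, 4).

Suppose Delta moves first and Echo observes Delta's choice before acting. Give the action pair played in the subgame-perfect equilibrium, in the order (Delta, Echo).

(Zero, Y)

Solve by backward induction (Delta leads).
- Zero: Echo compares 4, 10, 6 and picks Y; Delta would get 12.
- Light: Echo compares 5, 12, 0 and picks Y; Delta would get 1.
- Medium: Echo compares 1, 9, 2 and picks Y; Delta would get 10.
- Heavy: Echo compares 9, 4, 4 and picks X; Delta would get 6.
Delta's induced payoffs are 12, 1, 10, 6, so Delta commits to Zero. Subgame-perfect outcome: (Zero, Y) with payoffs (12, 10).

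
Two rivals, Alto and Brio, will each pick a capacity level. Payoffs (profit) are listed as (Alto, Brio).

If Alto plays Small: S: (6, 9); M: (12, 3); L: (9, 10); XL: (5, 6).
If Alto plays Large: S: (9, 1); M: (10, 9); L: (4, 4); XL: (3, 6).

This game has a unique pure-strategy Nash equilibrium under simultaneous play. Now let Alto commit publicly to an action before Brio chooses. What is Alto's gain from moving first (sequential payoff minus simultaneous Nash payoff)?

Work backward from Brio's decision.
- Small: BR = L, leader payoff 9.
- Large: BR = M, leader payoff 10.
Maximizing over 9, 10, Alto chooses Large. Subgame-perfect outcome: (Large, M) with payoffs (10, 9).
Now find the simultaneous Nash equilibrium.
Alto's best replies: S→Large; M→Small; L→Small; XL→Small.
Brio's best replies: Small→L; Large→M.
Only (Small, L) has each player best-responding; Nash payoffs (9, 10).
Alto's commitment gain: 10 − 9 = 1.

1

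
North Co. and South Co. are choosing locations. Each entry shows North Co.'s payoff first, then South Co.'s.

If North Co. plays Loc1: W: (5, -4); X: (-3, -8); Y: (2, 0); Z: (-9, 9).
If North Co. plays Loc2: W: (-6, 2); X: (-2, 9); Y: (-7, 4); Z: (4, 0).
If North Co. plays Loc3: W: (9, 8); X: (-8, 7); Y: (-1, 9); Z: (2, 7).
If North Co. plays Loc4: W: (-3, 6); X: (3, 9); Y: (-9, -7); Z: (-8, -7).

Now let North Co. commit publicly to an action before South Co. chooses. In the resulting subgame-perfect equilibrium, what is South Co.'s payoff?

9

Work backward from South Co.'s decision.
- Loc1: BR = Z, leader payoff -9.
- Loc2: BR = X, leader payoff -2.
- Loc3: BR = Y, leader payoff -1.
- Loc4: BR = X, leader payoff 3.
Among -9, -2, -1, 3, the best is 3 at Loc4. Subgame-perfect outcome: (Loc4, X) with payoffs (3, 9).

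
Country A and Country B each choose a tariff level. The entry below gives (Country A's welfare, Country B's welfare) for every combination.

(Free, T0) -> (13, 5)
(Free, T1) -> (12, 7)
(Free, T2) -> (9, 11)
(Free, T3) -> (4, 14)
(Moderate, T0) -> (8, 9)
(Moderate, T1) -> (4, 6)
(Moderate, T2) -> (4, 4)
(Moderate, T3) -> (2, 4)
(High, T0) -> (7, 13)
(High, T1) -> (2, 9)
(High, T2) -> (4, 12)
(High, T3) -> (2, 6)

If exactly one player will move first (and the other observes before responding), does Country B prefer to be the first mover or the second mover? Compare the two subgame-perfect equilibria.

first

If Country A leads: Country B's best replies are Free→T3, Moderate→T0, High→T0; Country A's induced payoffs 4, 8, 7; outcome (Moderate, T0), payoffs (8, 9).
If Country B leads: Country A's best replies are T0→Free, T1→Free, T2→Free, T3→Free; Country B's induced payoffs 5, 7, 11, 14; outcome (Free, T3), payoffs (4, 14).
Country B gets 14 moving first and 9 moving second, so Country B prefers to move first.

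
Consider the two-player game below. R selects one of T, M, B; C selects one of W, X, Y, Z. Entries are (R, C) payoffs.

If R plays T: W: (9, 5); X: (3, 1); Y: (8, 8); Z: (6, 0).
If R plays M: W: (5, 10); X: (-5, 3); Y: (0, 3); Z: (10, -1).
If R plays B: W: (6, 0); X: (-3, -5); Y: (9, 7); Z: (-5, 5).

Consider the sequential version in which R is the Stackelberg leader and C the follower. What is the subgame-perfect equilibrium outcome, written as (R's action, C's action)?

(B, Y)

Work backward from C's decision.
- T: BR = Y, leader payoff 8.
- M: BR = W, leader payoff 5.
- B: BR = Y, leader payoff 9.
R's induced payoffs are 8, 5, 9, so R commits to B. Subgame-perfect outcome: (B, Y) with payoffs (9, 7).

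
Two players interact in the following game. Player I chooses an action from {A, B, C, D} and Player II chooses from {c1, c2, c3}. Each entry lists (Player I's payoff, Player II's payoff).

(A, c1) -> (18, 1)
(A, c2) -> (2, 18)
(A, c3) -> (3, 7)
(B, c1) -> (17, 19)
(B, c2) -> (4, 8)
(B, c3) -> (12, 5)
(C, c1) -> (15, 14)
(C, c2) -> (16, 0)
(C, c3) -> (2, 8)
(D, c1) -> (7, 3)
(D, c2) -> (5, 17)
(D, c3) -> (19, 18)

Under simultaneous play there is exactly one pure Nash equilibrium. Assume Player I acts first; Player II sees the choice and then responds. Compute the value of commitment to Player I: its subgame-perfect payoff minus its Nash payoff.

Player II best-responds to each possible Player I move:
- A: Player II compares 1, 18, 7 and picks c2; Player I would get 2.
- B: Player II compares 19, 8, 5 and picks c1; Player I would get 17.
- C: Player II compares 14, 0, 8 and picks c1; Player I would get 15.
- D: Player II compares 3, 17, 18 and picks c3; Player I would get 19.
Among 2, 17, 15, 19, the best is 19 at D. Subgame-perfect outcome: (D, c3) with payoffs (19, 18).
For the simultaneous game, intersect best replies.
Player I's best replies: c1→A; c2→C; c3→D.
Player II's best replies: A→c2; B→c1; C→c1; D→c3.
The unique mutual best reply is (D, c3), giving (19, 18).
Player I's commitment gain: 19 − 19 = 0.

0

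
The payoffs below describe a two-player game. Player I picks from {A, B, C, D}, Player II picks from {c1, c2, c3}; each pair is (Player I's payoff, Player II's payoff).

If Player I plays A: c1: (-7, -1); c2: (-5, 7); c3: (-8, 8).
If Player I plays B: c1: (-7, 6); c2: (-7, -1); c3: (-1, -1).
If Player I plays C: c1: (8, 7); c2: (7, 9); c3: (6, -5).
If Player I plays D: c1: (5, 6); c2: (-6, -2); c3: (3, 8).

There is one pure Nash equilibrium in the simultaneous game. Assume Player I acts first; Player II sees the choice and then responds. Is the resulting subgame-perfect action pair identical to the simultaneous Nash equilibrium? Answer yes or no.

yes

Player II best-responds to each possible Player I move:
- A: BR = c3, leader payoff -8.
- B: BR = c1, leader payoff -7.
- C: BR = c2, leader payoff 7.
- D: BR = c3, leader payoff 3.
Among -8, -7, 7, 3, the best is 7 at C. Subgame-perfect outcome: (C, c2) with payoffs (7, 9).
Under simultaneous play:
Player I's best replies: c1→C; c2→C; c3→C.
Player II's best replies: A→c3; B→c1; C→c2; D→c3.
Only (C, c2) has each player best-responding; Nash payoffs (7, 9).
Sequential outcome (C, c2) coincides with the Nash profile (C, c2).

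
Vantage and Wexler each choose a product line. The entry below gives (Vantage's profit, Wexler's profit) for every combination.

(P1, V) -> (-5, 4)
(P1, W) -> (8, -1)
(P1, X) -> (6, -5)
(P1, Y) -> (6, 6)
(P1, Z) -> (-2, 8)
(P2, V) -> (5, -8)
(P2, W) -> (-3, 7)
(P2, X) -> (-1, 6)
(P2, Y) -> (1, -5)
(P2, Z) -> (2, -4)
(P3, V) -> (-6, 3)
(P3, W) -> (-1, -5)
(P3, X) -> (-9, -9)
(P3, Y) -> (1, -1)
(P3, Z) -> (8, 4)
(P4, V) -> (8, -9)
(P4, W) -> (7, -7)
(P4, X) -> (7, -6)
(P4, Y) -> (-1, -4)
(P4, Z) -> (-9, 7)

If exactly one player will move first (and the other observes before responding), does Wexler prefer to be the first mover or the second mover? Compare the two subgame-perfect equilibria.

If Vantage leads: Wexler's best replies are P1→Z, P2→W, P3→Z, P4→Z; Vantage's induced payoffs -2, -3, 8, -9; outcome (P3, Z), payoffs (8, 4).
If Wexler leads: Vantage's best replies are V→P4, W→P1, X→P4, Y→P1, Z→P3; Wexler's induced payoffs -9, -1, -6, 6, 4; outcome (P1, Y), payoffs (6, 6).
Wexler gets 6 moving first and 4 moving second, so Wexler prefers to move first.

first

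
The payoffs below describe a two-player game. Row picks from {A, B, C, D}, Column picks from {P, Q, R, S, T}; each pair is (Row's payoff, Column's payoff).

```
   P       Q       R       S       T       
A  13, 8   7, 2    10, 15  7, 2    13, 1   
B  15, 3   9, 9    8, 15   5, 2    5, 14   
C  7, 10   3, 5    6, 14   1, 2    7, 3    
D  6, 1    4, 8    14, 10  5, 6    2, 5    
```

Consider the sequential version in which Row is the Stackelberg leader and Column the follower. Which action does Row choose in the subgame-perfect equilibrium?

Work backward from Column's decision.
- A: Column compares 8, 2, 15, 2, 1 and picks R; Row would get 10.
- B: Column compares 3, 9, 15, 2, 14 and picks R; Row would get 8.
- C: Column compares 10, 5, 14, 2, 3 and picks R; Row would get 6.
- D: Column compares 1, 8, 10, 6, 5 and picks R; Row would get 14.
Maximizing over 10, 8, 6, 14, Row chooses D. Subgame-perfect outcome: (D, R) with payoffs (14, 10).

D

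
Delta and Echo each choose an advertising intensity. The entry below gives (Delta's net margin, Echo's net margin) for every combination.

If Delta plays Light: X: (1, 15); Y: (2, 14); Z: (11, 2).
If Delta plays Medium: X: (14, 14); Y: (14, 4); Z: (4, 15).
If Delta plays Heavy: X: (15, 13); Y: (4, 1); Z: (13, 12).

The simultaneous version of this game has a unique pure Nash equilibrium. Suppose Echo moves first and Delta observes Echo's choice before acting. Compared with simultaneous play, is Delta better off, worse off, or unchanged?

Work backward from Delta's decision.
- X: BR = Heavy, leader payoff 13.
- Y: BR = Medium, leader payoff 4.
- Z: BR = Heavy, leader payoff 12.
Maximizing over 13, 4, 12, Echo chooses X. Subgame-perfect outcome: (Heavy, X) with payoffs (15, 13).
Now find the simultaneous Nash equilibrium.
Delta's best replies: X→Heavy; Y→Medium; Z→Heavy.
Echo's best replies: Light→X; Medium→Z; Heavy→X.
The unique mutual best reply is (Heavy, X), giving (15, 13).
Delta earns 15 sequentially versus 15 at the Nash outcome: unchanged.

unchanged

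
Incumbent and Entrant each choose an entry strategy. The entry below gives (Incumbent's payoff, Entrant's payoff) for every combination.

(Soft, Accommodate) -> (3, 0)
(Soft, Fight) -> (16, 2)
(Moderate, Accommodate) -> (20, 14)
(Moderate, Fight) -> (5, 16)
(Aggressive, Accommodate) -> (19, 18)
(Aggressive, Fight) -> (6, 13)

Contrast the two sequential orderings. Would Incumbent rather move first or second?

second

If Incumbent leads: Entrant's best replies are Soft→Fight, Moderate→Fight, Aggressive→Accommodate; Incumbent's induced payoffs 16, 5, 19; outcome (Aggressive, Accommodate), payoffs (19, 18).
If Entrant leads: Incumbent's best replies are Accommodate→Moderate, Fight→Soft; Entrant's induced payoffs 14, 2; outcome (Moderate, Accommodate), payoffs (20, 14).
Incumbent gets 19 moving first and 20 moving second, so Incumbent prefers to move second.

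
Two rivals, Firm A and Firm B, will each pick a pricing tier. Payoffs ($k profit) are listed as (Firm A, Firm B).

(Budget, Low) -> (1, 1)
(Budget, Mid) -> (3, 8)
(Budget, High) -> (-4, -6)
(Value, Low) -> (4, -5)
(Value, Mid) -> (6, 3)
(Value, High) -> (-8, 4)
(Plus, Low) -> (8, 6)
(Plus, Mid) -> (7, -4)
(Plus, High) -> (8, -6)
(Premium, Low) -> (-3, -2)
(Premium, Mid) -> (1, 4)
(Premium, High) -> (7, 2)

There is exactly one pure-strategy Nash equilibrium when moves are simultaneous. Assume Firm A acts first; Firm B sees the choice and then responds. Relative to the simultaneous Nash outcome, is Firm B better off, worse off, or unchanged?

Work backward from Firm B's decision.
- Budget: Firm B compares 1, 8, -6 and picks Mid; Firm A would get 3.
- Value: Firm B compares -5, 3, 4 and picks High; Firm A would get -8.
- Plus: Firm B compares 6, -4, -6 and picks Low; Firm A would get 8.
- Premium: Firm B compares -2, 4, 2 and picks Mid; Firm A would get 1.
Maximizing over 3, -8, 8, 1, Firm A chooses Plus. Subgame-perfect outcome: (Plus, Low) with payoffs (8, 6).
For the simultaneous game, intersect best replies.
Firm A's best replies: Low→Plus; Mid→Plus; High→Plus.
Firm B's best replies: Budget→Mid; Value→High; Plus→Low; Premium→Mid.
The unique mutual best reply is (Plus, Low), giving (8, 6).
Firm B earns 6 sequentially versus 6 at the Nash outcome: unchanged.

unchanged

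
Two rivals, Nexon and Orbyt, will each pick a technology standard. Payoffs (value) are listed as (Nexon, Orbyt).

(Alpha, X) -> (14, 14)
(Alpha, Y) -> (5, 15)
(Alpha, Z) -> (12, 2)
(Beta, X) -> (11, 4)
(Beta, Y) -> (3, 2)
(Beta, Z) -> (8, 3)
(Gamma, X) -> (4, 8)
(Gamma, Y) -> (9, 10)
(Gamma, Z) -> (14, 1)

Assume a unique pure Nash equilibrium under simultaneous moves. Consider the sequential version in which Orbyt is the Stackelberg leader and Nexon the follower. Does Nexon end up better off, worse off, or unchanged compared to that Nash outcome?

better off

Solve by backward induction (Orbyt leads).
- X → Nexon plays Alpha (best of 14, 11, 4); Orbyt gets 14.
- Y → Nexon plays Gamma (best of 5, 3, 9); Orbyt gets 10.
- Z → Nexon plays Gamma (best of 12, 8, 14); Orbyt gets 1.
Maximizing over 14, 10, 1, Orbyt chooses X. Subgame-perfect outcome: (Alpha, X) with payoffs (14, 14).
Under simultaneous play:
Nexon's best replies: X→Alpha; Y→Gamma; Z→Gamma.
Orbyt's best replies: Alpha→Y; Beta→X; Gamma→Y.
Only (Gamma, Y) has each player best-responding; Nash payoffs (9, 10).
Nexon earns 14 sequentially versus 9 at the Nash outcome: better off.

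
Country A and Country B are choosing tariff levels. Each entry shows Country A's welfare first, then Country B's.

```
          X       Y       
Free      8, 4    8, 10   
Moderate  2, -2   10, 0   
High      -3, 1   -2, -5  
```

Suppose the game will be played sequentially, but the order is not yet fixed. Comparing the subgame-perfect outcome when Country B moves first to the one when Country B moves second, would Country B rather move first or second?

If Country A leads: Country B's best replies are Free→Y, Moderate→Y, High→X; Country A's induced payoffs 8, 10, -3; outcome (Moderate, Y), payoffs (10, 0).
If Country B leads: Country A's best replies are X→Free, Y→Moderate; Country B's induced payoffs 4, 0; outcome (Free, X), payoffs (8, 4).
Country B gets 4 moving first and 0 moving second, so Country B prefers to move first.

first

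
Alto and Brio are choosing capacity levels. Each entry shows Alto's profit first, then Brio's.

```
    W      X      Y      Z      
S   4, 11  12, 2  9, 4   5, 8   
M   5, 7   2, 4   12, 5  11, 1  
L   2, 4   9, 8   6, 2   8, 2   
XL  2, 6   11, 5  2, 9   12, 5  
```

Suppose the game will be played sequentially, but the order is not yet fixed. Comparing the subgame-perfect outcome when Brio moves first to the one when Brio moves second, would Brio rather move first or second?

If Alto leads: Brio's best replies are S→W, M→W, L→X, XL→Y; Alto's induced payoffs 4, 5, 9, 2; outcome (L, X), payoffs (9, 8).
If Brio leads: Alto's best replies are W→M, X→S, Y→M, Z→XL; Brio's induced payoffs 7, 2, 5, 5; outcome (M, W), payoffs (5, 7).
Brio gets 7 moving first and 8 moving second, so Brio prefers to move second.

second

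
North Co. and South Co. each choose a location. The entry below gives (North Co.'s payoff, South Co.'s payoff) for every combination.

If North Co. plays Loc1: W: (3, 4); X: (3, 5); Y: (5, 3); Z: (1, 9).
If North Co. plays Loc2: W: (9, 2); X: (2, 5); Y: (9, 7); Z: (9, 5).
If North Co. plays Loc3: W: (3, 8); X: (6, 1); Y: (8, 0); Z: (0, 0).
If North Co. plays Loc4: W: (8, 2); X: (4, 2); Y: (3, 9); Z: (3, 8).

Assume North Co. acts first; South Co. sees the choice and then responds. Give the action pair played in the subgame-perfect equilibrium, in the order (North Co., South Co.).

(Loc2, Y)

South Co. best-responds to each possible North Co. move:
- Loc1 → South Co. plays Z (best of 4, 5, 3, 9); North Co. gets 1.
- Loc2 → South Co. plays Y (best of 2, 5, 7, 5); North Co. gets 9.
- Loc3 → South Co. plays W (best of 8, 1, 0, 0); North Co. gets 3.
- Loc4 → South Co. plays Y (best of 2, 2, 9, 8); North Co. gets 3.
North Co.'s induced payoffs are 1, 9, 3, 3, so North Co. commits to Loc2. Subgame-perfect outcome: (Loc2, Y) with payoffs (9, 7).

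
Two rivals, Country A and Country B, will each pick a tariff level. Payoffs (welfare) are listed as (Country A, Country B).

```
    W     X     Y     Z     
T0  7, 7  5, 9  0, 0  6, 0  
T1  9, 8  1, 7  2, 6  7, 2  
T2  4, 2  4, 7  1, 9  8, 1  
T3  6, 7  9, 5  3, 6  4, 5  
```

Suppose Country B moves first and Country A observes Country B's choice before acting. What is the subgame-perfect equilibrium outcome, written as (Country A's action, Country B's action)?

Backward induction with Country B moving first.
- W: Country A compares 7, 9, 4, 6 and picks T1; Country B would get 8.
- X: Country A compares 5, 1, 4, 9 and picks T3; Country B would get 5.
- Y: Country A compares 0, 2, 1, 3 and picks T3; Country B would get 6.
- Z: Country A compares 6, 7, 8, 4 and picks T2; Country B would get 1.
Among 8, 5, 6, 1, the best is 8 at W. Subgame-perfect outcome: (T1, W) with payoffs (9, 8).

(T1, W)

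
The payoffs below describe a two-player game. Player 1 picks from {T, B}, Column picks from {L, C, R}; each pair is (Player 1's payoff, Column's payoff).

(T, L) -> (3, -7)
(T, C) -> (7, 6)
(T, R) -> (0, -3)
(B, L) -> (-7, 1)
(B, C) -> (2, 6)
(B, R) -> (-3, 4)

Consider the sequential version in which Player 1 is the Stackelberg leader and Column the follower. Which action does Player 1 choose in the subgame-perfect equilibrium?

T

Backward induction with Player 1 moving first.
- T → Column plays C (best of -7, 6, -3); Player 1 gets 7.
- B → Column plays C (best of 1, 6, 4); Player 1 gets 2.
Among 7, 2, the best is 7 at T. Subgame-perfect outcome: (T, C) with payoffs (7, 6).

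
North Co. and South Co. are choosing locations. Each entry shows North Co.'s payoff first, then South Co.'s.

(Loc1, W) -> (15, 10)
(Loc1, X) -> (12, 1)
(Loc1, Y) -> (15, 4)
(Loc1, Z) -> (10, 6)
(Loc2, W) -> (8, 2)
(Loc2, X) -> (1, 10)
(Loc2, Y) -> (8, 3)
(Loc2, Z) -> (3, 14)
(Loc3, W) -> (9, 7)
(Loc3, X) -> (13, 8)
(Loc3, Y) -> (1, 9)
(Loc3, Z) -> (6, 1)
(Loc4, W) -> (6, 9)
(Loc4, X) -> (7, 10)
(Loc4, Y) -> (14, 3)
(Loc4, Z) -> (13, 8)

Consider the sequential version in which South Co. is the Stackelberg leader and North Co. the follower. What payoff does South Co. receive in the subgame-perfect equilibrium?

Solve by backward induction (South Co. leads).
- W: North Co. compares 15, 8, 9, 6 and picks Loc1; South Co. would get 10.
- X: North Co. compares 12, 1, 13, 7 and picks Loc3; South Co. would get 8.
- Y: North Co. compares 15, 8, 1, 14 and picks Loc1; South Co. would get 4.
- Z: North Co. compares 10, 3, 6, 13 and picks Loc4; South Co. would get 8.
Maximizing over 10, 8, 4, 8, South Co. chooses W. Subgame-perfect outcome: (Loc1, W) with payoffs (15, 10).

10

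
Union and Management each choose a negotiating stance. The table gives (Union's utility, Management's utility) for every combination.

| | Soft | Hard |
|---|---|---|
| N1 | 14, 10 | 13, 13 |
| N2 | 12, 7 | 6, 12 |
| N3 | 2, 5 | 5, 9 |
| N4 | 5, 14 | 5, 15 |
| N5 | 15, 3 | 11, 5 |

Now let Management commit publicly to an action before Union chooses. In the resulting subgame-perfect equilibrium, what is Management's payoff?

Work backward from Union's decision.
- Soft: Union compares 14, 12, 2, 5, 15 and picks N5; Management would get 3.
- Hard: Union compares 13, 6, 5, 5, 11 and picks N1; Management would get 13.
Among 3, 13, the best is 13 at Hard. Subgame-perfect outcome: (N1, Hard) with payoffs (13, 13).

13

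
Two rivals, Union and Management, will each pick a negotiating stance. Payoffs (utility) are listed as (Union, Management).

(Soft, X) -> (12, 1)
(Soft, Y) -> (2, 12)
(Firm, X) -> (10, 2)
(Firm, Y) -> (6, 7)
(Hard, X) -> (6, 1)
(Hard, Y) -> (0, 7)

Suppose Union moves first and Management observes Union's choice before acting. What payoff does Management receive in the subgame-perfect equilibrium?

Management best-responds to each possible Union move:
- Soft → Management plays Y (best of 1, 12); Union gets 2.
- Firm → Management plays Y (best of 2, 7); Union gets 6.
- Hard → Management plays Y (best of 1, 7); Union gets 0.
Among 2, 6, 0, the best is 6 at Firm. Subgame-perfect outcome: (Firm, Y) with payoffs (6, 7).

7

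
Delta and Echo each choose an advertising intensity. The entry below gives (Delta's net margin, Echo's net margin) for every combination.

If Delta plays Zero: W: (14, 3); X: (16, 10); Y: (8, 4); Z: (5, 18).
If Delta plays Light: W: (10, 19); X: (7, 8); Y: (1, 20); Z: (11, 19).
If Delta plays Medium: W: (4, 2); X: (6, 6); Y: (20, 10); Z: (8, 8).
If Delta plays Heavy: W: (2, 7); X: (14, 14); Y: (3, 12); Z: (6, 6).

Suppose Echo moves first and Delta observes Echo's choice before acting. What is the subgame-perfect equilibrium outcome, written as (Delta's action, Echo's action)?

(Light, Z)

Solve by backward induction (Echo leads).
- W: BR = Zero, leader payoff 3.
- X: BR = Zero, leader payoff 10.
- Y: BR = Medium, leader payoff 10.
- Z: BR = Light, leader payoff 19.
Maximizing over 3, 10, 10, 19, Echo chooses Z. Subgame-perfect outcome: (Light, Z) with payoffs (11, 19).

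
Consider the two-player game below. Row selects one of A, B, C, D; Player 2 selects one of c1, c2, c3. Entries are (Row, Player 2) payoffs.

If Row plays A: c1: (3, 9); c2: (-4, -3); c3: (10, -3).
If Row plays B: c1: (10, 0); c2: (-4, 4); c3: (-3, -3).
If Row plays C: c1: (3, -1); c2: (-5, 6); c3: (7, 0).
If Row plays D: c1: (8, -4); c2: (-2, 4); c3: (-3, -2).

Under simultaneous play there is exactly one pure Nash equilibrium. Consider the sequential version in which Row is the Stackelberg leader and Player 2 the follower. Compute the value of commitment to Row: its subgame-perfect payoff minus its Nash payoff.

5

Work backward from Player 2's decision.
- A → Player 2 plays c1 (best of 9, -3, -3); Row gets 3.
- B → Player 2 plays c2 (best of 0, 4, -3); Row gets -4.
- C → Player 2 plays c2 (best of -1, 6, 0); Row gets -5.
- D → Player 2 plays c2 (best of -4, 4, -2); Row gets -2.
Maximizing over 3, -4, -5, -2, Row chooses A. Subgame-perfect outcome: (A, c1) with payoffs (3, 9).
Now find the simultaneous Nash equilibrium.
Row's best replies: c1→B; c2→D; c3→A.
Player 2's best replies: A→c1; B→c2; C→c2; D→c2.
The unique mutual best reply is (D, c2), giving (-2, 4).
Row's commitment gain: 3 − -2 = 5.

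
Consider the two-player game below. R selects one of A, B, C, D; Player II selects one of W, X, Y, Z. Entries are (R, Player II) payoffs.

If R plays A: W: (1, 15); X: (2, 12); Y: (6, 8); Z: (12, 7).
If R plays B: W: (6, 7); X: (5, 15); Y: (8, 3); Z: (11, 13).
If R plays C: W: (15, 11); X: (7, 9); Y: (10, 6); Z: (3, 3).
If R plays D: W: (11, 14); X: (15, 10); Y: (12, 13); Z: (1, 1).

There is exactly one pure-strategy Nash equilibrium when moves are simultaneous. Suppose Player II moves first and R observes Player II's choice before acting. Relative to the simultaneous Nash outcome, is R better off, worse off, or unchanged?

Solve by backward induction (Player II leads).
- W: R compares 1, 6, 15, 11 and picks C; Player II would get 11.
- X: R compares 2, 5, 7, 15 and picks D; Player II would get 10.
- Y: R compares 6, 8, 10, 12 and picks D; Player II would get 13.
- Z: R compares 12, 11, 3, 1 and picks A; Player II would get 7.
Player II's induced payoffs are 11, 10, 13, 7, so Player II commits to Y. Subgame-perfect outcome: (D, Y) with payoffs (12, 13).
Now find the simultaneous Nash equilibrium.
R's best replies: W→C; X→D; Y→D; Z→A.
Player II's best replies: A→W; B→X; C→W; D→W.
Only (C, W) has each player best-responding; Nash payoffs (15, 11).
R earns 12 sequentially versus 15 at the Nash outcome: worse off.

worse off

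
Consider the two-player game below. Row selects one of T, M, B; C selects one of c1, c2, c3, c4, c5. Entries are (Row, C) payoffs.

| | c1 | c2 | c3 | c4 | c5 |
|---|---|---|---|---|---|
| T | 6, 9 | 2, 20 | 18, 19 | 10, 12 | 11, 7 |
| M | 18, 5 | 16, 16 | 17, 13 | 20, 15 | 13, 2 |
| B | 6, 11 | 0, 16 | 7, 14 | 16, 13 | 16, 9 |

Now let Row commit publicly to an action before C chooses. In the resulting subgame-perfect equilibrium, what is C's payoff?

16

Backward induction with Row moving first.
- T → C plays c2 (best of 9, 20, 19, 12, 7); Row gets 2.
- M → C plays c2 (best of 5, 16, 13, 15, 2); Row gets 16.
- B → C plays c2 (best of 11, 16, 14, 13, 9); Row gets 0.
Row's induced payoffs are 2, 16, 0, so Row commits to M. Subgame-perfect outcome: (M, c2) with payoffs (16, 16).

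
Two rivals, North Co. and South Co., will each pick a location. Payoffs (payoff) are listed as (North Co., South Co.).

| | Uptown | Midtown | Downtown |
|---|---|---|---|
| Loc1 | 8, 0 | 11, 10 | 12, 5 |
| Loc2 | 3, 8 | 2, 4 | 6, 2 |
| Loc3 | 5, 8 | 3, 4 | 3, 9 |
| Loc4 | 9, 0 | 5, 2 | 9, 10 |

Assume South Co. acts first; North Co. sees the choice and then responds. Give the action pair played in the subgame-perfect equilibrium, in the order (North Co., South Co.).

(Loc1, Midtown)

Solve by backward induction (South Co. leads).
- Uptown: North Co. compares 8, 3, 5, 9 and picks Loc4; South Co. would get 0.
- Midtown: North Co. compares 11, 2, 3, 5 and picks Loc1; South Co. would get 10.
- Downtown: North Co. compares 12, 6, 3, 9 and picks Loc1; South Co. would get 5.
Maximizing over 0, 10, 5, South Co. chooses Midtown. Subgame-perfect outcome: (Loc1, Midtown) with payoffs (11, 10).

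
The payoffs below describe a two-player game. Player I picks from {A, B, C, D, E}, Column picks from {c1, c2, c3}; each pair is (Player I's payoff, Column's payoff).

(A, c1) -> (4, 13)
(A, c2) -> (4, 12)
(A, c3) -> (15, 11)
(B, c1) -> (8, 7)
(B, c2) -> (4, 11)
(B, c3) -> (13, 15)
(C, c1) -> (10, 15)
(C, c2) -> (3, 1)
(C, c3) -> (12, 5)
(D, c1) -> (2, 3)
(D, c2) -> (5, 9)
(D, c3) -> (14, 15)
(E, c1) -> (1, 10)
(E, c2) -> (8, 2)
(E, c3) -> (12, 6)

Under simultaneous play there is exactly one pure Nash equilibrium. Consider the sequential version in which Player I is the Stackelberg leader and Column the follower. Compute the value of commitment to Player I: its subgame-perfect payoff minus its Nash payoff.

4

Column best-responds to each possible Player I move:
- A: BR = c1, leader payoff 4.
- B: BR = c3, leader payoff 13.
- C: BR = c1, leader payoff 10.
- D: BR = c3, leader payoff 14.
- E: BR = c1, leader payoff 1.
Player I's induced payoffs are 4, 13, 10, 14, 1, so Player I commits to D. Subgame-perfect outcome: (D, c3) with payoffs (14, 15).
Under simultaneous play:
Player I's best replies: c1→C; c2→E; c3→A.
Column's best replies: A→c1; B→c3; C→c1; D→c3; E→c1.
The unique mutual best reply is (C, c1), giving (10, 15).
Player I's commitment gain: 14 − 10 = 4.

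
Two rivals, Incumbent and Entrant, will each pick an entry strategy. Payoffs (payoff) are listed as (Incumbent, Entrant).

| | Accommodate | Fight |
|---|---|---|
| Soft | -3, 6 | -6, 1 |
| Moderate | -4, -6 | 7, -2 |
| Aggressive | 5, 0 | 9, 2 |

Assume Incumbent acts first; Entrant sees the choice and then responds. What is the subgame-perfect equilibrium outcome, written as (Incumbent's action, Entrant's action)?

(Aggressive, Fight)

Backward induction with Incumbent moving first.
- Soft: BR = Accommodate, leader payoff -3.
- Moderate: BR = Fight, leader payoff 7.
- Aggressive: BR = Fight, leader payoff 9.
Maximizing over -3, 7, 9, Incumbent chooses Aggressive. Subgame-perfect outcome: (Aggressive, Fight) with payoffs (9, 2).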